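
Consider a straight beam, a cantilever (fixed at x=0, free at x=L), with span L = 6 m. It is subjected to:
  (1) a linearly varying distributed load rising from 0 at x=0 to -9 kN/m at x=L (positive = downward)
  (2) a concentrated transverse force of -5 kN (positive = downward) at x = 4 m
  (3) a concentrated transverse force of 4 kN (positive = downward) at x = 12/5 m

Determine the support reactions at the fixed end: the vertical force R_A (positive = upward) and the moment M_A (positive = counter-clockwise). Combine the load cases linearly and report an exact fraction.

R_A = -28 kN, M_A = -592/5 kN·m

Load 1 — triangular load w₀=-9 kN/m (0→w₀ over full span):
  R_A = w₀L/2 = (-9)·6/2 = -27 kN
  M_A = w₀L²/3 = (-9)·6²/3 = -108 kN·m
Load 2 — point force P=-5 kN at a=4 m (b=L-a=2):
  R_A = P = (-5) = -5 kN
  M_A = Pa = (-5)·4 = -20 kN·m
Load 3 — point force P=4 kN at a=12/5 m (b=L-a=18/5):
  R_A = P = 4 kN
  M_A = Pa = 4·(12/5) = 48/5 kN·m
Superposition: R_A = -28 kN, M_A = -592/5 kN·m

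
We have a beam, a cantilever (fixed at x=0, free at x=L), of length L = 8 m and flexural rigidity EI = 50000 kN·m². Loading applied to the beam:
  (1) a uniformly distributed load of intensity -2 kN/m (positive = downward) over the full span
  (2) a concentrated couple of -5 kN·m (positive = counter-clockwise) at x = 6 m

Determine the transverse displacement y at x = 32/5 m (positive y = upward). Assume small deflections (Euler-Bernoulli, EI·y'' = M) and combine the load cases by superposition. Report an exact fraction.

Load 1 — uniform load w=-2 kN/m over full span:
  y_1 = -wx²(x²-4Lx+6L²)/(24EI) = -(-2)·(32/5)²·((32/5)²-4·8·(32/5)+6·8²)/(24·50000) = 88064/5859375 m
Load 2 — applied couple M₀=-5 kN·m at a=6 m (b=L-a=2):
  y_2 = M₀a(2x-a)/(2EI)  [x>a] = (-5)·6·(2·(32/5)-6)/(2·50000) = -51/25000 m
Superposition: y = Σ y_i = 608887/46875000 m ≈ 0.012990 m

y(32/5) = 608887/46875000 m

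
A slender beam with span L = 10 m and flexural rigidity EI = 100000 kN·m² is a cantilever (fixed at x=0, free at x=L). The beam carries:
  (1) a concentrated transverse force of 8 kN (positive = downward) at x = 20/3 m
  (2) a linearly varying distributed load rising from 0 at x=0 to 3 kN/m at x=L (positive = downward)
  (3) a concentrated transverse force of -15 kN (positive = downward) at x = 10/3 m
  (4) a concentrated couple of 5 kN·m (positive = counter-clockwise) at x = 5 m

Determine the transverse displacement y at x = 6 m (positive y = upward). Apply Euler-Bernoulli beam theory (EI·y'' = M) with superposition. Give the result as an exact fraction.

y(6) = -1966319/135000000 m

Load 1 — point force P=8 kN at a=20/3 m (b=L-a=10/3):
  y_1 = -Px²(3a-x)/(6EI)  [x≤a] = -8·6²·(3·(20/3)-6)/(6·100000) = -21/3125 m
Load 2 — triangular load w₀=3 kN/m (0→w₀ over full span):
  y_2 = (w₀Lx³/12-w₀L²x²/6-w₀x⁵/(120L))/EI = (3·10·6³/12-3·10²·6²/6-3·6⁵/(120·10))/100000 = -15993/1250000 m
Load 3 — point force P=-15 kN at a=10/3 m (b=L-a=20/3):
  y_3 = -Pa²(3x-a)/(6EI)  [x>a] = -(-15)·(10/3)²·(3·6-(10/3))/(6·100000) = 11/2700 m
Load 4 — applied couple M₀=5 kN·m at a=5 m (b=L-a=5):
  y_4 = M₀a(2x-a)/(2EI)  [x>a] = 5·5·(2·6-5)/(2·100000) = 7/8000 m
Superposition: y = Σ y_i = -1966319/135000000 m ≈ -0.014565 m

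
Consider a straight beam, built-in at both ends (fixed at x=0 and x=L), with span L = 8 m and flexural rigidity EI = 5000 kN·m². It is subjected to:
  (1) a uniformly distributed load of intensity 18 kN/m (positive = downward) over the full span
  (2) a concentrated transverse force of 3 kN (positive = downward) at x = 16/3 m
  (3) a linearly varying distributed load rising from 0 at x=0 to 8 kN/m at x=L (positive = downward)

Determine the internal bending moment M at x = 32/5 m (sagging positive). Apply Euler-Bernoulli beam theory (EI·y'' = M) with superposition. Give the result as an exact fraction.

Load 1 — uniform load w=18 kN/m over full span:
  M_1 = wLx/2 - wL²/12 - wx²/2 = 18·8·(32/5)/2 - 18·8²/12 - 18·(32/5)²/2 = -96/25 kN·m
Load 2 — point force P=3 kN at a=16/3 m (b=L-a=8/3):
  M_2 = Pa²(a+3b)(L-x)/L³ - Pa²b/L²  [x>a] = 3·(16/3)²·((16/3)+3·(8/3))·(8-(32/5))/8³ - 3·(16/3)²·(8/3)/8² = 0 kN·m
Load 3 — triangular load w₀=8 kN/m (0→w₀ over full span):
  M_3 = 3w₀Lx/20 - w₀L²/30 - w₀x³/(6L) = 3·8·8·(32/5)/20 - 8·8²/30 - 8·(32/5)³/(6·8) = 256/375 kN·m
Superposition: M = Σ M_i = -1184/375 kN·m ≈ -3.157333 kN·m

M(32/5) = -1184/375 kN·m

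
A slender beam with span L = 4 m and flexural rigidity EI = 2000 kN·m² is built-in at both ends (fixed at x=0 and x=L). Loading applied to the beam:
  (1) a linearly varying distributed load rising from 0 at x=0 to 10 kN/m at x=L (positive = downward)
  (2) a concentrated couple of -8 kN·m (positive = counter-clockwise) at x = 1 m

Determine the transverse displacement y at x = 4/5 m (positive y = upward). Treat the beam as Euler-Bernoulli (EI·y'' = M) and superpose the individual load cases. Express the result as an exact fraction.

y(4/5) = -4391/4687500 m

Load 1 — triangular load w₀=10 kN/m (0→w₀ over full span):
  y_1 = -w₀x²(L-x)²(x+2L)/(120LEI) = -10·(4/5)²·(4-(4/5))²·((4/5)+2·4)/(120·4·2000) = -704/1171875 m
Load 2 — applied couple M₀=-8 kN·m at a=1 m (b=L-a=3):
  y_2 = (R_Ax³/6 - M_Ax²/2)/EI  [x≤a] with R_A=-9/4, M_A=3/2 = ((-9/4)·(4/5)³/6 - (3/2)·(4/5)²/2)/2000 = -21/62500 m
Superposition: y = Σ y_i = -4391/4687500 m ≈ -0.000937 m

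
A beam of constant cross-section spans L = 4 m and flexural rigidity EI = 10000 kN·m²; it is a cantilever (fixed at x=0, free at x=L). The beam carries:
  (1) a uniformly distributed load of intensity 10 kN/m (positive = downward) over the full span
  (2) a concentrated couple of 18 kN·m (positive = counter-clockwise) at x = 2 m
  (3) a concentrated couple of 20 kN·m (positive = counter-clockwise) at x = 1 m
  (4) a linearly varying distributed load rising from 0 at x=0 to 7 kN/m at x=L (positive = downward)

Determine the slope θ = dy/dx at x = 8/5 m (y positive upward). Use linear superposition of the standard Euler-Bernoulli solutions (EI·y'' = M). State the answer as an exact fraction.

Load 1 — uniform load w=10 kN/m over full span:
  θ_1 = -wx(x²-3Lx+3L²)/(6EI) = -10·(8/5)·((8/5)²-3·4·(8/5)+3·4²)/(6·10000) = -392/46875 rad
Load 2 — applied couple M₀=18 kN·m at a=2 m (b=L-a=2):
  θ_2 = M₀x/EI  [x≤a] = 18·(8/5)/10000 = 9/3125 rad
Load 3 — applied couple M₀=20 kN·m at a=1 m (b=L-a=3):
  θ_3 = M₀a/EI  [x>a] = 20·1/10000 = 1/500 rad
Load 4 — triangular load w₀=7 kN/m (0→w₀ over full span):
  θ_4 = (w₀Lx²/4-w₀L²x/3-w₀x⁴/(24L))/EI = (7·4·(8/5)²/4-7·4²·(8/5)/3-7·(8/5)⁴/(24·4))/10000 = -1652/390625 rad
Superposition: θ = Σ θ_i = -36149/4687500 rad ≈ -0.007712 rad

θ(8/5) = -36149/4687500 rad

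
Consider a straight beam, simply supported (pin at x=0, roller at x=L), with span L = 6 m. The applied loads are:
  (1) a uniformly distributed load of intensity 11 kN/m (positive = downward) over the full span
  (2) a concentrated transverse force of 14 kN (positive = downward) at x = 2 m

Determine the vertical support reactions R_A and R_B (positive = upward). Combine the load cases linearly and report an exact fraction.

R_A = 127/3 kN, R_B = 113/3 kN

Load 1 — uniform load w=11 kN/m over full span:
  R_A = wL/2 = 11·6/2 = 33 kN
  R_B = wL/2 = 11·6/2 = 33 kN
Load 2 — point force P=14 kN at a=2 m (b=L-a=4):
  R_A = Pb/L = 14·4/6 = 28/3 kN
  R_B = Pa/L = 14·2/6 = 14/3 kN
Superposition: R_A = 127/3 kN, R_B = 113/3 kN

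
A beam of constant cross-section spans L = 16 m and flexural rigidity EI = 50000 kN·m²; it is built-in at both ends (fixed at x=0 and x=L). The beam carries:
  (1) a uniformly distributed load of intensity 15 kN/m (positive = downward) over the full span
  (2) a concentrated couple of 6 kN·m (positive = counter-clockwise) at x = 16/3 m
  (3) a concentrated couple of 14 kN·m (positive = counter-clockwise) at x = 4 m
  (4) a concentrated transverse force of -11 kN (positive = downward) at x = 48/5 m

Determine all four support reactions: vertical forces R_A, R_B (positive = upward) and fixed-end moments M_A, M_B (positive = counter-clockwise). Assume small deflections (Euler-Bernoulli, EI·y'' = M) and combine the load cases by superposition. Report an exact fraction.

R_A = 940899/8000 kN, M_A = 300479/1000 kN·m, R_B = 891101/8000 kN, M_B = -288281/1000 kN·m

Load 1 — uniform load w=15 kN/m over full span:
  R_A = wL/2 = 15·16/2 = 120 kN
  M_A = wL²/12 = 15·16²/12 = 320 kN·m
  R_B = wL/2 = 15·16/2 = 120 kN
  M_B = -wL²/12 = -15·16²/12 = -320 kN·m
Load 2 — applied couple M₀=6 kN·m at a=16/3 m (b=L-a=32/3):
  R_A = 6M₀ab/L³ = 6·6·(16/3)·(32/3)/16³ = 1/2 kN
  M_A = M₀b(2a-b)/L² = 6·(32/3)·(2·(16/3)-(32/3))/16² = 0 kN·m
  R_B = -6M₀ab/L³ = -6·6·(16/3)·(32/3)/16³ = -1/2 kN
  M_B = M₀a(2b-a)/L² = 6·(16/3)·(2·(32/3)-(16/3))/16² = 2 kN·m
Load 3 — applied couple M₀=14 kN·m at a=4 m (b=L-a=12):
  R_A = 6M₀ab/L³ = 6·14·4·12/16³ = 63/64 kN
  M_A = M₀b(2a-b)/L² = 14·12·(2·4-12)/16² = -21/8 kN·m
  R_B = -6M₀ab/L³ = -6·14·4·12/16³ = -63/64 kN
  M_B = M₀a(2b-a)/L² = 14·4·(2·12-4)/16² = 35/8 kN·m
Load 4 — point force P=-11 kN at a=48/5 m (b=L-a=32/5):
  R_A = Pb²(3a+b)/L³ = (-11)·(32/5)²·(3·(48/5)+(32/5))/16³ = -484/125 kN
  M_A = Pab²/L² = (-11)·(48/5)·(32/5)²/16² = -2112/125 kN·m
  R_B = Pa²(a+3b)/L³ = (-11)·(48/5)²·((48/5)+3·(32/5))/16³ = -891/125 kN
  M_B = -Pa²b/L² = -(-11)·(48/5)²·(32/5)/16² = 3168/125 kN·m
Superposition: R_A = 940899/8000 kN, M_A = 300479/1000 kN·m, R_B = 891101/8000 kN, M_B = -288281/1000 kN·m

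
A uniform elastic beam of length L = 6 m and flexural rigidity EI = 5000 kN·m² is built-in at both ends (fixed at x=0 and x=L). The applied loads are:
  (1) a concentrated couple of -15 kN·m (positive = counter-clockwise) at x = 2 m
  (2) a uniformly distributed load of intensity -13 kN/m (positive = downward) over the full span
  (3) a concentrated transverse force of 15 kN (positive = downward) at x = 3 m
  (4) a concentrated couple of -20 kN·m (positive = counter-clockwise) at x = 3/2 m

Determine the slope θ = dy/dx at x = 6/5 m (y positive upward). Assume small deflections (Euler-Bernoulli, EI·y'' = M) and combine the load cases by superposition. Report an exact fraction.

Load 1 — applied couple M₀=-15 kN·m at a=2 m (b=L-a=4):
  θ_1 = (R_Ax²/2 - M_Ax)/EI  [x≤a] with R_A=-10/3, M_A=0 = ((-10/3)·(6/5)²/2 - 0·(6/5))/5000 = -3/6250 rad
Load 2 — uniform load w=-13 kN/m over full span:
  θ_2 = -wx(L-x)(L-2x)/(12EI) = -(-13)·(6/5)·(6-(6/5))·(6-2·(6/5))/(12·5000) = 351/78125 rad
Load 3 — point force P=15 kN at a=3 m (b=L-a=3):
  θ_3 = -Pb²x(2aL-(3a+b)x)/(2L³EI)  [x≤a] = -15·3²·(6/5)·(2·3·6-(3·3+3)·(6/5))/(2·6³·5000) = -81/50000 rad
Load 4 — applied couple M₀=-20 kN·m at a=3/2 m (b=L-a=9/2):
  θ_4 = (R_Ax²/2 - M_Ax)/EI  [x≤a] with R_A=-15/4, M_A=15/4 = ((-15/4)·(6/5)²/2 - (15/4)·(6/5))/5000 = -9/6250 rad
Superposition: θ = Σ θ_i = 1191/1250000 rad ≈ 0.000953 rad

θ(6/5) = 1191/1250000 rad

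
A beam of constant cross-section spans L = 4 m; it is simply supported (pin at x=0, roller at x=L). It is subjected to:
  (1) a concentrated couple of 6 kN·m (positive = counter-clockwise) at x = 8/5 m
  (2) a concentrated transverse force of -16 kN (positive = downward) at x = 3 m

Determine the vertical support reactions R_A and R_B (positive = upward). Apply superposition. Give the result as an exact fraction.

R_A = -5/2 kN, R_B = -27/2 kN

Load 1 — applied couple M₀=6 kN·m at a=8/5 m (b=L-a=12/5):
  R_A = M₀/L = 6/4 = 3/2 kN
  R_B = -M₀/L = -6/4 = -3/2 kN
Load 2 — point force P=-16 kN at a=3 m (b=L-a=1):
  R_A = Pb/L = (-16)·1/4 = -4 kN
  R_B = Pa/L = (-16)·3/4 = -12 kN
Superposition: R_A = -5/2 kN, R_B = -27/2 kN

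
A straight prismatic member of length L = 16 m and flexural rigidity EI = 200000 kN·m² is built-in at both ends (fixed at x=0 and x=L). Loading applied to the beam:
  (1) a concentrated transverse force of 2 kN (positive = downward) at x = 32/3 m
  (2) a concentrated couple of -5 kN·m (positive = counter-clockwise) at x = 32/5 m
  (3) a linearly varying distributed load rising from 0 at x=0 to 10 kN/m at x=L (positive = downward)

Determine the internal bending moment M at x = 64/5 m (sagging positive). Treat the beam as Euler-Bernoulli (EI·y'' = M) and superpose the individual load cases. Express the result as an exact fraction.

Load 1 — point force P=2 kN at a=32/3 m (b=L-a=16/3):
  M_1 = Pa²(a+3b)(L-x)/L³ - Pa²b/L²  [x>a] = 2·(32/3)²·((32/3)+3·(16/3))·(16-(64/5))/16³ - 2·(32/3)²·(16/3)/16² = 0 kN·m
Load 2 — applied couple M₀=-5 kN·m at a=32/5 m (b=L-a=48/5):
  M_2 = R_Ax - M_A - M₀  [x>a] with R_A=-9/20, M_A=-3/5 = (-9/20)·(64/5) - (-3/5) - (-5) = -4/25 kN·m
Load 3 — triangular load w₀=10 kN/m (0→w₀ over full span):
  M_3 = 3w₀Lx/20 - w₀L²/30 - w₀x³/(6L) = 3·10·16·(64/5)/20 - 10·16²/30 - 10·(64/5)³/(6·16) = 256/75 kN·m
Superposition: M = Σ M_i = 244/75 kN·m ≈ 3.253333 kN·m

M(64/5) = 244/75 kN·m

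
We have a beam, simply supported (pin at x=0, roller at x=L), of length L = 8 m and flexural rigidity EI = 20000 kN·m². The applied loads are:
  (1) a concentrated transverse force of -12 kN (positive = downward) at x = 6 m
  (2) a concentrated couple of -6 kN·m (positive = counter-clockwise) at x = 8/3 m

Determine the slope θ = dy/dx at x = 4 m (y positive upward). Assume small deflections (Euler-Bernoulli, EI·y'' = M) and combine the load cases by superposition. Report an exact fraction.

Load 1 — point force P=-12 kN at a=6 m (b=L-a=2):
  θ_1 = -Pb(L²-b²-3x²)/(6LEI)  [x≤a] = -(-12)·2·(8²-2²-3·4²)/(6·8·20000) = 3/10000 rad
Load 2 — applied couple M₀=-6 kN·m at a=8/3 m (b=L-a=16/3):
  θ_2 = (M₀x²/(2L)-M₀(x-a)+C₁)/EI  [x>a] with C₁=M₀(3b²-L²)/(6L)=-8/3 = ((-6)·4²/(2·8)-(-6)·(4-(8/3))+(-8/3))/20000 = -1/30000 rad
Superposition: θ = Σ θ_i = 1/3750 rad ≈ 0.000267 rad

θ(4) = 1/3750 rad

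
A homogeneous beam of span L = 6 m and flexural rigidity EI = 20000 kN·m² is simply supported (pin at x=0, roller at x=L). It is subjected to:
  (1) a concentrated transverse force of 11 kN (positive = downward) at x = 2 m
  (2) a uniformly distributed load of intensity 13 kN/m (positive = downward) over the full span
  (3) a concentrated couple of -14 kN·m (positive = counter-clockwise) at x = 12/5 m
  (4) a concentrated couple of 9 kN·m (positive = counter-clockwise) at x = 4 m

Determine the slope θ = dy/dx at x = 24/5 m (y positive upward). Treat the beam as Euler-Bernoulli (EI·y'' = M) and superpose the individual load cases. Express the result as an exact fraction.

Load 1 — point force P=11 kN at a=2 m (b=L-a=4):
  θ_1 = -Pa(2L²-6Lx+3x²+a²)/(6LEI)  [x>a] = -11·2·(2·6²-6·6·(24/5)+3·(24/5)²+2²)/(6·6·20000) = 1903/2250000 rad
Load 2 — uniform load w=13 kN/m over full span:
  θ_2 = -w(L³-6Lx²+4x³)/(24EI) = -13·(6³-6·6·(24/5)²+4·(24/5)³)/(24·20000) = 11583/2500000 rad
Load 3 — applied couple M₀=-14 kN·m at a=12/5 m (b=L-a=18/5):
  θ_3 = (M₀x²/(2L)-M₀(x-a)+C₁)/EI  [x>a] with C₁=M₀(3b²-L²)/(6L)=-28/25 = ((-14)·(24/5)²/(2·6)-(-14)·((24/5)-(12/5))+(-28/25))/20000 = 7/25000 rad
Load 4 — applied couple M₀=9 kN·m at a=4 m (b=L-a=2):
  θ_4 = (M₀x²/(2L)-M₀(x-a)+C₁)/EI  [x>a] with C₁=M₀(3b²-L²)/(6L)=-6 = (9·(24/5)²/(2·6)-9·((24/5)-4)+(-6))/20000 = 51/250000 rad
Superposition: θ = Σ θ_i = 134167/22500000 rad ≈ 0.005963 rad

θ(24/5) = 134167/22500000 rad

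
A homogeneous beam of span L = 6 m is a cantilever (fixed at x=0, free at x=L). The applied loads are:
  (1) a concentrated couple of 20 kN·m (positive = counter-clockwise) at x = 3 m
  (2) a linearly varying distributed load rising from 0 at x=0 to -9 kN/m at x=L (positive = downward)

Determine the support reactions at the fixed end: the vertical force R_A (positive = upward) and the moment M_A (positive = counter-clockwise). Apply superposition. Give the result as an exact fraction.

R_A = -27 kN, M_A = -128 kN·m

Load 1 — applied couple M₀=20 kN·m at a=3 m (b=L-a=3):
  R_A = 0 kN
  M_A = -M₀ = -20 kN·m
Load 2 — triangular load w₀=-9 kN/m (0→w₀ over full span):
  R_A = w₀L/2 = (-9)·6/2 = -27 kN
  M_A = w₀L²/3 = (-9)·6²/3 = -108 kN·m
Superposition: R_A = -27 kN, M_A = -128 kN·m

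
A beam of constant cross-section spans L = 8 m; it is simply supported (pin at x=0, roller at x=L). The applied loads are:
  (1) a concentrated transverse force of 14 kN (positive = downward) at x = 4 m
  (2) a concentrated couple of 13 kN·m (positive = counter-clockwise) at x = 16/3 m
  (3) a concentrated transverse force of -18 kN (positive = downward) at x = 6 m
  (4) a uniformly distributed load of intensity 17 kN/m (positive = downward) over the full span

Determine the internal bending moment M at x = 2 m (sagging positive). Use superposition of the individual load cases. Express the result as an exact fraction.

Load 1 — point force P=14 kN at a=4 m (b=L-a=4):
  M_1 = Pbx/L  [x≤a] = 14·4·2/8 = 14 kN·m
Load 2 — applied couple M₀=13 kN·m at a=16/3 m (b=L-a=8/3):
  M_2 = M₀x/L  [x≤a] = 13·2/8 = 13/4 kN·m
Load 3 — point force P=-18 kN at a=6 m (b=L-a=2):
  M_3 = Pbx/L  [x≤a] = (-18)·2·2/8 = -9 kN·m
Load 4 — uniform load w=17 kN/m over full span:
  M_4 = wx(L-x)/2 = 17·2·(8-2)/2 = 102 kN·m
Superposition: M = Σ M_i = 441/4 kN·m ≈ 110.250000 kN·m

M(2) = 441/4 kN·m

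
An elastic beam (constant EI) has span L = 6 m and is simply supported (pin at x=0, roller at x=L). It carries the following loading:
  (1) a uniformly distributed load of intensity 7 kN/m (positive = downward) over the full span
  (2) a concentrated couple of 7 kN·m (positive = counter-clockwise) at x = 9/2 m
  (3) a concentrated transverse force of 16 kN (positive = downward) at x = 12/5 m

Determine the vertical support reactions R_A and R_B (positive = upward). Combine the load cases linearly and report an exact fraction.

R_A = 953/30 kN, R_B = 787/30 kN

Load 1 — uniform load w=7 kN/m over full span:
  R_A = wL/2 = 7·6/2 = 21 kN
  R_B = wL/2 = 7·6/2 = 21 kN
Load 2 — applied couple M₀=7 kN·m at a=9/2 m (b=L-a=3/2):
  R_A = M₀/L = 7/6 kN
  R_B = -M₀/L = -7/6 kN
Load 3 — point force P=16 kN at a=12/5 m (b=L-a=18/5):
  R_A = Pb/L = 16·(18/5)/6 = 48/5 kN
  R_B = Pa/L = 16·(12/5)/6 = 32/5 kN
Superposition: R_A = 953/30 kN, R_B = 787/30 kN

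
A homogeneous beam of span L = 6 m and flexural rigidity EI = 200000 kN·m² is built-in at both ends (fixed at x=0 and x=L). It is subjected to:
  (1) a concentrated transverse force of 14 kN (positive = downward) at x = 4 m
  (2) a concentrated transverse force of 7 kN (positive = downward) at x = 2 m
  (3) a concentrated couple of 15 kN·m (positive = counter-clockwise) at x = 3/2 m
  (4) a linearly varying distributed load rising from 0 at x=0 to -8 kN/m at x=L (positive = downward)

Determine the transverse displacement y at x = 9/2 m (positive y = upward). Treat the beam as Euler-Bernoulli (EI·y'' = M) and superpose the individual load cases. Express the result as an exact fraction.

Load 1 — point force P=14 kN at a=4 m (b=L-a=2):
  y_1 = -Pa²(L-x)²(3bL-(3b+a)(L-x))/(6L³EI)  [x>a] = -14·4²·(6-(9/2))²·(3·2·6-(3·2+4)·(6-(9/2)))/(6·6³·200000) = -49/1200000 m
Load 2 — point force P=7 kN at a=2 m (b=L-a=4):
  y_2 = -Pa²(L-x)²(3bL-(3b+a)(L-x))/(6L³EI)  [x>a] = -7·2²·(6-(9/2))²·(3·4·6-(3·4+2)·(6-(9/2)))/(6·6³·200000) = -119/9600000 m
Load 3 — applied couple M₀=15 kN·m at a=3/2 m (b=L-a=9/2):
  y_3 = (R_Ax³/6 - M_Ax²/2 - M₀(x-a)²/2)/EI  [x>a] with R_A=45/16, M_A=-45/16 = ((45/16)·(9/2)³/6 - (-45/16)·(9/2)²/2 - 15·((9/2)-(3/2))²/2)/200000 = 189/10240000 m
Load 4 — triangular load w₀=-8 kN/m (0→w₀ over full span):
  y_4 = -w₀x²(L-x)²(x+2L)/(120LEI) = -(-8)·(9/2)²·(6-(9/2))²·((9/2)+2·6)/(120·6·200000) = 2673/64000000 m
Superposition: y = Σ y_i = 5371/768000000 m ≈ 0.000007 m

y(9/2) = 5371/768000000 m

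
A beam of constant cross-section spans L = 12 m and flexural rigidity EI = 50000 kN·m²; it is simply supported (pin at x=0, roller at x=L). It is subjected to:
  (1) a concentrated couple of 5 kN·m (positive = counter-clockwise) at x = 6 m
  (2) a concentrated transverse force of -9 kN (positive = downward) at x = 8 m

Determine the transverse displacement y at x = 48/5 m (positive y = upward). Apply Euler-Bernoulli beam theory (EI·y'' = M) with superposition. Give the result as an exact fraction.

y(48/5) = 11451/3125000 m

Load 1 — applied couple M₀=5 kN·m at a=6 m (b=L-a=6):
  y_1 = (M₀x³/(6L)-M₀(x-a)²/2+C₁x)/EI  [x>a] with C₁=M₀(3b²-L²)/(6L)=-5/2 = (5·(48/5)³/(6·12)-5·((48/5)-6)²/2+(-5/2)·(48/5))/50000 = 63/625000 m
Load 2 — point force P=-9 kN at a=8 m (b=L-a=4):
  y_2 = -Pa(L-x)(2Lx-a²-x²)/(6LEI)  [x>a] = -(-9)·8·(12-(48/5))·(2·12·(48/5)-8²-(48/5)²)/(6·12·50000) = 1392/390625 m
Superposition: y = Σ y_i = 11451/3125000 m ≈ 0.003664 m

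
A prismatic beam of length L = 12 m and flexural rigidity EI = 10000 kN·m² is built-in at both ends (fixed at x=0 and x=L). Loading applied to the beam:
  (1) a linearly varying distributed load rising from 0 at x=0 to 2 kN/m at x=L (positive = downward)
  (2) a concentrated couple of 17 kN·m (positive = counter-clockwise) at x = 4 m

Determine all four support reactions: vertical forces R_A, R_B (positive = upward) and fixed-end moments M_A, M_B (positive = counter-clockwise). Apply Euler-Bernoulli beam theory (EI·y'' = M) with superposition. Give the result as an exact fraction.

R_A = 247/45 kN, M_A = 48/5 kN·m, R_B = 293/45 kN, M_B = -131/15 kN·m

Load 1 — triangular load w₀=2 kN/m (0→w₀ over full span):
  R_A = 3w₀L/20 = 3·2·12/20 = 18/5 kN
  M_A = w₀L²/30 = 2·12²/30 = 48/5 kN·m
  R_B = 7w₀L/20 = 7·2·12/20 = 42/5 kN
  M_B = -w₀L²/20 = -2·12²/20 = -72/5 kN·m
Load 2 — applied couple M₀=17 kN·m at a=4 m (b=L-a=8):
  R_A = 6M₀ab/L³ = 6·17·4·8/12³ = 17/9 kN
  M_A = M₀b(2a-b)/L² = 17·8·(2·4-8)/12² = 0 kN·m
  R_B = -6M₀ab/L³ = -6·17·4·8/12³ = -17/9 kN
  M_B = M₀a(2b-a)/L² = 17·4·(2·8-4)/12² = 17/3 kN·m
Superposition: R_A = 247/45 kN, M_A = 48/5 kN·m, R_B = 293/45 kN, M_B = -131/15 kN·m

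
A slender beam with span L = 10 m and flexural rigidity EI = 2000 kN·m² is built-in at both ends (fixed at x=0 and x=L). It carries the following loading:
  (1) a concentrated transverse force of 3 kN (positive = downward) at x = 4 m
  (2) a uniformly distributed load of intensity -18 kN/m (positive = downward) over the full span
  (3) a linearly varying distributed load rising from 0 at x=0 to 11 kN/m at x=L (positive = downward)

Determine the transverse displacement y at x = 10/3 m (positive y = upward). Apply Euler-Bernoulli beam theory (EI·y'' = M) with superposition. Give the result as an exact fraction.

Load 1 — point force P=3 kN at a=4 m (b=L-a=6):
  y_1 = -Pb²x²(3aL-(3a+b)x)/(6L³EI)  [x≤a] = -3·6²·(10/3)²·(3·4·10-(3·4+6)·(10/3))/(6·10³·2000) = -3/500 m
Load 2 — uniform load w=-18 kN/m over full span:
  y_2 = -wx²(L-x)²/(24EI) = -(-18)·(10/3)²·(10-(10/3))²/(24·2000) = 5/27 m
Load 3 — triangular load w₀=11 kN/m (0→w₀ over full span):
  y_3 = -w₀x²(L-x)²(x+2L)/(120LEI) = -11·(10/3)²·(10-(10/3))²·((10/3)+2·10)/(120·10·2000) = -77/1458 m
Superposition: y = Σ y_i = 46063/364500 m ≈ 0.126373 m

y(10/3) = 46063/364500 m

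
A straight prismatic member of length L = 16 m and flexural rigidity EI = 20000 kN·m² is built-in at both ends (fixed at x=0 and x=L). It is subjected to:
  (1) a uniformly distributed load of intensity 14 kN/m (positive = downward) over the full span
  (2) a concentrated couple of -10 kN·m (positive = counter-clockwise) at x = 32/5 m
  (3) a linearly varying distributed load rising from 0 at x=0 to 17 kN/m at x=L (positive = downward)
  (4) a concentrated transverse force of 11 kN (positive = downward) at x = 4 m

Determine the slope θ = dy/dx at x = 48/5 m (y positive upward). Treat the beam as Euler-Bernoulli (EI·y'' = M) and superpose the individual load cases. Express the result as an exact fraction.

Load 1 — uniform load w=14 kN/m over full span:
  θ_1 = -wx(L-x)(L-2x)/(12EI) = -14·(48/5)·(16-(48/5))·(16-2·(48/5))/(12·20000) = 896/78125 rad
Load 2 — applied couple M₀=-10 kN·m at a=32/5 m (b=L-a=48/5):
  θ_2 = (R_Ax²/2 - M_Ax - M₀(x-a))/EI  [x>a] with R_A=-9/10, M_A=-6/5 = ((-9/10)·(48/5)²/2 - (-6/5)·(48/5) - (-10)·((48/5)-(32/5)))/20000 = 8/78125 rad
Load 3 — triangular load w₀=17 kN/m (0→w₀ over full span):
  θ_3 = -w₀(2x(L-x)(L-2x)(x+2L)+x²(L-x)²)/(120LEI) = -17·(2·(48/5)·(16-(48/5))·(16-2·(48/5))·((48/5)+2·16)+(48/5)²·(16-(48/5))²)/(120·16·20000) = 2176/390625 rad
Load 4 — point force P=11 kN at a=4 m (b=L-a=12):
  θ_4 = Pa²(L-x)(2bL-(3b+a)(L-x))/(2L³EI)  [x>a] = 11·4²·(16-(48/5))·(2·12·16-(3·12+4)·(16-(48/5)))/(2·16³·20000) = 11/12500 rad
Superposition: θ = Σ θ_i = 28159/1562500 rad ≈ 0.018022 rad

θ(48/5) = 28159/1562500 rad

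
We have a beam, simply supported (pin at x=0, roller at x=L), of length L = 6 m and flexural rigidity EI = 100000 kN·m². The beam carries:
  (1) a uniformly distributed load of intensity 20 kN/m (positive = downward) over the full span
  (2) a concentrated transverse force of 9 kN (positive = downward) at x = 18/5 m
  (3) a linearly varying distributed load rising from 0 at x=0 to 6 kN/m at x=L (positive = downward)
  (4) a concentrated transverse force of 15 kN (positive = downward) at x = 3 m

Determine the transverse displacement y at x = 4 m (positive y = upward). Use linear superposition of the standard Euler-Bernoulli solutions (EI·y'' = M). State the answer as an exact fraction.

Load 1 — uniform load w=20 kN/m over full span:
  y_1 = -wx(L³-2Lx²+x³)/(24EI) = -20·4·(6³-2·6·4²+4³)/(24·100000) = -11/3750 m
Load 2 — point force P=9 kN at a=18/5 m (b=L-a=12/5):
  y_2 = -Pa(L-x)(2Lx-a²-x²)/(6LEI)  [x>a] = -9·(18/5)·(6-4)·(2·6·4-(18/5)²-4²)/(6·6·100000) = -1071/3125000 m
Load 3 — triangular load w₀=6 kN/m (0→w₀ over full span):
  y_3 = -w₀x(7L⁴-10L²x²+3x⁴)/(360LEI) = -6·4·(7·6⁴-10·6²·4²+3·4⁴)/(360·6·100000) = -17/37500 m
Load 4 — point force P=15 kN at a=3 m (b=L-a=3):
  y_4 = -Pa(L-x)(2Lx-a²-x²)/(6LEI)  [x>a] = -15·3·(6-4)·(2·6·4-3²-4²)/(6·6·100000) = -23/40000 m
Superposition: y = Σ y_i = -322829/75000000 m ≈ -0.004304 m

y(4) = -322829/75000000 m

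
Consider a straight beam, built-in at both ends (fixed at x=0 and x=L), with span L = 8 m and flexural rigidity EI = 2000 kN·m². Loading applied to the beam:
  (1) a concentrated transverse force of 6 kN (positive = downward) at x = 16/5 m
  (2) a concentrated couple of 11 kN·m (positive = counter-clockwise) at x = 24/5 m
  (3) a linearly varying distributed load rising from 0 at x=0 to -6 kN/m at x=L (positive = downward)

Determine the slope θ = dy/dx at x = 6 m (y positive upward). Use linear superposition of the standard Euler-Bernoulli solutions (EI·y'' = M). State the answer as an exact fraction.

Load 1 — point force P=6 kN at a=16/5 m (b=L-a=24/5):
  θ_1 = Pa²(L-x)(2bL-(3b+a)(L-x))/(2L³EI)  [x>a] = 6·(16/5)²·(8-6)·(2·(24/5)·8-(3·(24/5)+(16/5))·(8-6))/(2·8³·2000) = 39/15625 rad
Load 2 — applied couple M₀=11 kN·m at a=24/5 m (b=L-a=16/5):
  θ_2 = (R_Ax²/2 - M_Ax - M₀(x-a))/EI  [x>a] with R_A=99/50, M_A=88/25 = ((99/50)·6²/2 - (88/25)·6 - 11·(6-(24/5)))/2000 = 33/50000 rad
Load 3 — triangular load w₀=-6 kN/m (0→w₀ over full span):
  θ_3 = -w₀(2x(L-x)(L-2x)(x+2L)+x²(L-x)²)/(120LEI) = -(-6)·(2·6·(8-6)·(8-2·6)·(6+2·8)+6²·(8-6)²)/(120·8·2000) = -123/20000 rad
Superposition: θ = Σ θ_i = -1497/500000 rad ≈ -0.002994 rad

θ(6) = -1497/500000 rad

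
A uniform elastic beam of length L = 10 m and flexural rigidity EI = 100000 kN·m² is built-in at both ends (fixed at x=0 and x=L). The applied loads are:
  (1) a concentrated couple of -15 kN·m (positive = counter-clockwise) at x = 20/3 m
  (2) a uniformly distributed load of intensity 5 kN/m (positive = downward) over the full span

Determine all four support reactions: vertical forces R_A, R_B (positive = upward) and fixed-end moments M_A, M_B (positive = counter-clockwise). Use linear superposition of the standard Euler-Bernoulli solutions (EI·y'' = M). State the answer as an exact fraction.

Load 1 — applied couple M₀=-15 kN·m at a=20/3 m (b=L-a=10/3):
  R_A = 6M₀ab/L³ = 6·(-15)·(20/3)·(10/3)/10³ = -2 kN
  M_A = M₀b(2a-b)/L² = (-15)·(10/3)·(2·(20/3)-(10/3))/10² = -5 kN·m
  R_B = -6M₀ab/L³ = -6·(-15)·(20/3)·(10/3)/10³ = 2 kN
  M_B = M₀a(2b-a)/L² = (-15)·(20/3)·(2·(10/3)-(20/3))/10² = 0 kN·m
Load 2 — uniform load w=5 kN/m over full span:
  R_A = wL/2 = 5·10/2 = 25 kN
  M_A = wL²/12 = 5·10²/12 = 125/3 kN·m
  R_B = wL/2 = 5·10/2 = 25 kN
  M_B = -wL²/12 = -5·10²/12 = -125/3 kN·m
Superposition: R_A = 23 kN, M_A = 110/3 kN·m, R_B = 27 kN, M_B = -125/3 kN·m

R_A = 23 kN, M_A = 110/3 kN·m, R_B = 27 kN, M_B = -125/3 kN·m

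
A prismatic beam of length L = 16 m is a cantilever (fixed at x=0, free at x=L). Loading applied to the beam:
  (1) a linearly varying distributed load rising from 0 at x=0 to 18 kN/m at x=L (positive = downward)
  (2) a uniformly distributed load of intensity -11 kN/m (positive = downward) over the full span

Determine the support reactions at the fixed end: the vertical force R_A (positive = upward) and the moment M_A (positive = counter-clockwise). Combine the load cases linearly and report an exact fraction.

Load 1 — triangular load w₀=18 kN/m (0→w₀ over full span):
  R_A = w₀L/2 = 18·16/2 = 144 kN
  M_A = w₀L²/3 = 18·16²/3 = 1536 kN·m
Load 2 — uniform load w=-11 kN/m over full span:
  R_A = wL = (-11)·16 = -176 kN
  M_A = wL²/2 = (-11)·16²/2 = -1408 kN·m
Superposition: R_A = -32 kN, M_A = 128 kN·m

R_A = -32 kN, M_A = 128 kN·m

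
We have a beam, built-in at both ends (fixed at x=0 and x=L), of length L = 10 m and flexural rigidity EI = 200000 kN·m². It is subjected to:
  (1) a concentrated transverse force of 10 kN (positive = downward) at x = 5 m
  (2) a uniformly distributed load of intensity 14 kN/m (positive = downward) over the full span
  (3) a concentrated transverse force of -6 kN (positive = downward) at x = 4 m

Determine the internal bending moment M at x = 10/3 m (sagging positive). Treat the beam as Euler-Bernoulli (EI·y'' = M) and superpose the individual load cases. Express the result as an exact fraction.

Load 1 — point force P=10 kN at a=5 m (b=L-a=5):
  M_1 = Pb²(3a+b)x/L³ - Pab²/L²  [x≤a] = 10·5²·(3·5+5)·(10/3)/10³ - 10·5·5²/10² = 25/6 kN·m
Load 2 — uniform load w=14 kN/m over full span:
  M_2 = wLx/2 - wL²/12 - wx²/2 = 14·10·(10/3)/2 - 14·10²/12 - 14·(10/3)²/2 = 350/9 kN·m
Load 3 — point force P=-6 kN at a=4 m (b=L-a=6):
  M_3 = Pb²(3a+b)x/L³ - Pab²/L²  [x≤a] = (-6)·6²·(3·4+6)·(10/3)/10³ - (-6)·4·6²/10² = -108/25 kN·m
Superposition: M = Σ M_i = 17431/450 kN·m ≈ 38.735556 kN·m

M(10/3) = 17431/450 kN·m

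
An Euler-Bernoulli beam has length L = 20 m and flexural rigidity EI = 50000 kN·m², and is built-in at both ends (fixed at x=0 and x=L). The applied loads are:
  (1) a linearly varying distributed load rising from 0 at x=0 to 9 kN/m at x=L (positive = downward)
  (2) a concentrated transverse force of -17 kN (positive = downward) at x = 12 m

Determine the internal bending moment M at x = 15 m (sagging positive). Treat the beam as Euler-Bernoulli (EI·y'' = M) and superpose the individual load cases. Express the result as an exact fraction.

M(15) = 5151/200 kN·m

Load 1 — triangular load w₀=9 kN/m (0→w₀ over full span):
  M_1 = 3w₀Lx/20 - w₀L²/30 - w₀x³/(6L) = 3·9·20·15/20 - 9·20²/30 - 9·15³/(6·20) = 255/8 kN·m
Load 2 — point force P=-17 kN at a=12 m (b=L-a=8):
  M_2 = Pa²(a+3b)(L-x)/L³ - Pa²b/L²  [x>a] = (-17)·12²·(12+3·8)·(20-15)/20³ - (-17)·12²·8/20² = -153/25 kN·m
Superposition: M = Σ M_i = 5151/200 kN·m ≈ 25.755000 kN·m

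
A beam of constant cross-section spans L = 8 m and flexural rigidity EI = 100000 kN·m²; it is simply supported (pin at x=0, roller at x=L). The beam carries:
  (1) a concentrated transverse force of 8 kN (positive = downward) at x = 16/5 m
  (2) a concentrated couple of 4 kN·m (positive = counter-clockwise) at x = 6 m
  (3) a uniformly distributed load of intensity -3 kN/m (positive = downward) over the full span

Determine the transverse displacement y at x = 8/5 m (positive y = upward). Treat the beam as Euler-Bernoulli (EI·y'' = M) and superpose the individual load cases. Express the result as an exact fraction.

Load 1 — point force P=8 kN at a=16/5 m (b=L-a=24/5):
  y_1 = -Pbx(L²-b²-x²)/(6LEI)  [x≤a] = -8·(24/5)·(8/5)·(8²-(24/5)²-(8/5)²)/(6·8·100000) = -192/390625 m
Load 2 — applied couple M₀=4 kN·m at a=6 m (b=L-a=2):
  y_2 = (M₀x³/(6L)+C₁x)/EI  [x≤a] with C₁=M₀(3b²-L²)/(6L)=-13/3 = (4·(8/5)³/(6·8)+(-13/3)·(8/5))/100000 = -103/1562500 m
Load 3 — uniform load w=-3 kN/m over full span:
  y_3 = -wx(L³-2Lx²+x³)/(24EI) = -(-3)·(8/5)·(8³-2·8·(8/5)²+(8/5)³)/(24·100000) = 1856/1953125 m
Superposition: y = Σ y_i = 3069/7812500 m ≈ 0.000393 m

y(8/5) = 3069/7812500 m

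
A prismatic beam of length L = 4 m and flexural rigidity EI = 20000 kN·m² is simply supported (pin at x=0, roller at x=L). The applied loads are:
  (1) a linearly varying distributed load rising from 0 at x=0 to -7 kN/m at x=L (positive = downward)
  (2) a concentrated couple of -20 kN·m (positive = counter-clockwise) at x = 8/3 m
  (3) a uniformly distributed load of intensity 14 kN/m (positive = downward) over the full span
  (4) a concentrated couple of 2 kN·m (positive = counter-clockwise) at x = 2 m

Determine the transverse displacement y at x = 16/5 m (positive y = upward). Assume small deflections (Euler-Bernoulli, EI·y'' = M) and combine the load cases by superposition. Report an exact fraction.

Load 1 — triangular load w₀=-7 kN/m (0→w₀ over full span):
  y_1 = -w₀x(7L⁴-10L²x²+3x⁴)/(360LEI) = -(-7)·(16/5)·(7·4⁴-10·4²·(16/5)²+3·(16/5)⁴)/(360·4·20000) = 3556/9765625 m
Load 2 — applied couple M₀=-20 kN·m at a=8/3 m (b=L-a=4/3):
  y_2 = (M₀x³/(6L)-M₀(x-a)²/2+C₁x)/EI  [x>a] with C₁=M₀(3b²-L²)/(6L)=80/9 = ((-20)·(16/5)³/(6·4)-(-20)·((16/5)-(8/3))²/2+(80/9)·(16/5))/20000 = 28/140625 m
Load 3 — uniform load w=14 kN/m over full span:
  y_3 = -wx(L³-2Lx²+x³)/(24EI) = -14·(16/5)·(4³-2·4·(16/5)²+(16/5)³)/(24·20000) = -1624/1171875 m
Load 4 — applied couple M₀=2 kN·m at a=2 m (b=L-a=2):
  y_4 = (M₀x³/(6L)-M₀(x-a)²/2+C₁x)/EI  [x>a] with C₁=M₀(3b²-L²)/(6L)=-1/3 = (2·(16/5)³/(6·4)-2·((16/5)-2)²/2+(-1/3)·(16/5))/20000 = 7/625000 m
Superposition: y = Σ y_i = -570493/703125000 m ≈ -0.000811 m

y(16/5) = -570493/703125000 m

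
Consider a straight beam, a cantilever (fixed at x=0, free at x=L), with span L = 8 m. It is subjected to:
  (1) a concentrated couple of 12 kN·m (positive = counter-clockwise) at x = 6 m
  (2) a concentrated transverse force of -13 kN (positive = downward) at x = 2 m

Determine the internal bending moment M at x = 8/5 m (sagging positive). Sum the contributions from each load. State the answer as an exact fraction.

M(8/5) = 86/5 kN·m

Load 1 — applied couple M₀=12 kN·m at a=6 m (b=L-a=2):
  M_1 = M₀  [x≤a] = 12 = 12 kN·m
Load 2 — point force P=-13 kN at a=2 m (b=L-a=6):
  M_2 = -P(a-x)  [x≤a] = -(-13)·(2-(8/5)) = 26/5 kN·m
Superposition: M = Σ M_i = 86/5 kN·m ≈ 17.200000 kN·m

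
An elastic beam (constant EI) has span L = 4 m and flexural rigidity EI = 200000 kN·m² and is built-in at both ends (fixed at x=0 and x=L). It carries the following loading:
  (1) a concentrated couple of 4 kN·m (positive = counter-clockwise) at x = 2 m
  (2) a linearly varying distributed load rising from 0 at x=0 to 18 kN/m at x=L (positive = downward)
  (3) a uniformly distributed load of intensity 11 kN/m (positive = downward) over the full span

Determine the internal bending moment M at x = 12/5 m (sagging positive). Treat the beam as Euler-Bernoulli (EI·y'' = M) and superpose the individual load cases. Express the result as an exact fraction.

Load 1 — applied couple M₀=4 kN·m at a=2 m (b=L-a=2):
  M_1 = R_Ax - M_A - M₀  [x>a] with R_A=3/2, M_A=1 = (3/2)·(12/5) - 1 - 4 = -7/5 kN·m
Load 2 — triangular load w₀=18 kN/m (0→w₀ over full span):
  M_2 = 3w₀Lx/20 - w₀L²/30 - w₀x³/(6L) = 3·18·4·(12/5)/20 - 18·4²/30 - 18·(12/5)³/(6·4) = 744/125 kN·m
Load 3 — uniform load w=11 kN/m over full span:
  M_3 = wLx/2 - wL²/12 - wx²/2 = 11·4·(12/5)/2 - 11·4²/12 - 11·(12/5)²/2 = 484/75 kN·m
Superposition: M = Σ M_i = 4127/375 kN·m ≈ 11.005333 kN·m

M(12/5) = 4127/375 kN·m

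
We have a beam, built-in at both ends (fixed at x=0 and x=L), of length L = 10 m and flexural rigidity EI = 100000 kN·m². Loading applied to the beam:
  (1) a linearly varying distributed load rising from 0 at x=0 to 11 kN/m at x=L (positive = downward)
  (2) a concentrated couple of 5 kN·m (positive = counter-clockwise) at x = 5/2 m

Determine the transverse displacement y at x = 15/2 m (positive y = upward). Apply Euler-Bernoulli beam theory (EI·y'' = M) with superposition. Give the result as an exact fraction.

Load 1 — triangular load w₀=11 kN/m (0→w₀ over full span):
  y_1 = -w₀x²(L-x)²(x+2L)/(120LEI) = -11·(15/2)²·(10-(15/2))²·((15/2)+2·10)/(120·10·100000) = -363/409600 m
Load 2 — applied couple M₀=5 kN·m at a=5/2 m (b=L-a=15/2):
  y_2 = (R_Ax³/6 - M_Ax²/2 - M₀(x-a)²/2)/EI  [x>a] with R_A=9/16, M_A=-15/16 = ((9/16)·(15/2)³/6 - (-15/16)·(15/2)²/2 - 5·((15/2)-(5/2))²/2)/100000 = 7/204800 m
Superposition: y = Σ y_i = -349/409600 m ≈ -0.000852 m

y(15/2) = -349/409600 m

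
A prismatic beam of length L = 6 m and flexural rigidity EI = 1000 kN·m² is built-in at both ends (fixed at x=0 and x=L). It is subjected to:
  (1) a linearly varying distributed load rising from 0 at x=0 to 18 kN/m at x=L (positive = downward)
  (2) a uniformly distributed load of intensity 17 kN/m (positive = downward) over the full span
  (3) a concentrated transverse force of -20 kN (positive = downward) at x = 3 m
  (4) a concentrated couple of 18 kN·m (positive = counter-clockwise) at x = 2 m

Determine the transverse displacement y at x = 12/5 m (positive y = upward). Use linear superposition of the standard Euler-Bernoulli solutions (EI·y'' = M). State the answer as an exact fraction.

Load 1 — triangular load w₀=18 kN/m (0→w₀ over full span):
  y_1 = -w₀x²(L-x)²(x+2L)/(120LEI) = -18·(12/5)²·(6-(12/5))²·((12/5)+2·6)/(120·6·1000) = -52488/1953125 m
Load 2 — uniform load w=17 kN/m over full span:
  y_2 = -wx²(L-x)²/(24EI) = -17·(12/5)²·(6-(12/5))²/(24·1000) = -4131/78125 m
Load 3 — point force P=-20 kN at a=3 m (b=L-a=3):
  y_3 = -Pb²x²(3aL-(3a+b)x)/(6L³EI)  [x≤a] = -(-20)·3²·(12/5)²·(3·3·6-(3·3+3)·(12/5))/(6·6³·1000) = 63/3125 m
Load 4 — applied couple M₀=18 kN·m at a=2 m (b=L-a=4):
  y_4 = (R_Ax³/6 - M_Ax²/2 - M₀(x-a)²/2)/EI  [x>a] with R_A=4, M_A=0 = (4·(12/5)³/6 - 0·(12/5)²/2 - 18·((12/5)-2)²/2)/1000 = 243/31250 m
Superposition: y = Σ y_i = -202401/3906250 m ≈ -0.051815 m

y(12/5) = -202401/3906250 m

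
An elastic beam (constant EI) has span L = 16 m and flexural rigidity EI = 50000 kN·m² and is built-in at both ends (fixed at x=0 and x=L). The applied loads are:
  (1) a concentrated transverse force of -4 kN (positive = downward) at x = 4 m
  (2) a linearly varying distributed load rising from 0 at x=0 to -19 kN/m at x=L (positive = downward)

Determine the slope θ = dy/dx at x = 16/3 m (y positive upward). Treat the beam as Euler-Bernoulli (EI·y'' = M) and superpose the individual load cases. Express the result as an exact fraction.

Load 1 — point force P=-4 kN at a=4 m (b=L-a=12):
  θ_1 = Pa²(L-x)(2bL-(3b+a)(L-x))/(2L³EI)  [x>a] = (-4)·4²·(16-(16/3))·(2·12·16-(3·12+4)·(16-(16/3)))/(2·16³·50000) = 2/28125 rad
Load 2 — triangular load w₀=-19 kN/m (0→w₀ over full span):
  θ_2 = -w₀(2x(L-x)(L-2x)(x+2L)+x²(L-x)²)/(120LEI) = -(-19)·(2·(16/3)·(16-(16/3))·(16-2·(16/3))·((16/3)+2·16)+(16/3)²·(16-(16/3))²)/(120·16·50000) = 19456/3796875 rad
Superposition: θ = Σ θ_i = 19726/3796875 rad ≈ 0.005195 rad

θ(16/3) = 19726/3796875 rad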